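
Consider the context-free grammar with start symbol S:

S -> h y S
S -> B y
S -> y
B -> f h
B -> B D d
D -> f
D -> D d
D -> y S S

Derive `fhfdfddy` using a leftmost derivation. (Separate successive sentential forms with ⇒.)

S ⇒ By ⇒ BDdy ⇒ BDdDdy ⇒ fhDdDdy ⇒ fhfdDdy ⇒ fhfdDddy ⇒ fhfdfddy

S ⇒ By   [S -> B y]
By ⇒ BDdy   [B -> B D d]
BDdy ⇒ BDdDdy   [B -> B D d]
BDdDdy ⇒ fhDdDdy   [B -> f h]
fhDdDdy ⇒ fhfdDdy   [D -> f]
fhfdDdy ⇒ fhfdDddy   [D -> D d]
fhfdDddy ⇒ fhfdfddy   [D -> f]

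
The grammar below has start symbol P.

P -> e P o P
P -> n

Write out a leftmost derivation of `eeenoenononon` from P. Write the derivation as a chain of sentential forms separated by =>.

P=>ePoP=>eePoPoP=>eeePoPoPoP=>eeenoPoPoP=>eeenoePoPoPoP=>eeenoenoPoPoP=>eeenoenonoPoP=>eeenoenononoP=>eeenoenononon

P => ePoP   [P -> e P o P]
ePoP => eePoPoP   [P -> e P o P]
eePoPoP => eeePoPoPoP   [P -> e P o P]
eeePoPoPoP => eeenoPoPoP   [P -> n]
eeenoPoPoP => eeenoePoPoPoP   [P -> e P o P]
eeenoePoPoPoP => eeenoenoPoPoP   [P -> n]
eeenoenoPoPoP => eeenoenonoPoP   [P -> n]
eeenoenonoPoP => eeenoenononoP   [P -> n]
eeenoenononoP => eeenoenononon   [P -> n]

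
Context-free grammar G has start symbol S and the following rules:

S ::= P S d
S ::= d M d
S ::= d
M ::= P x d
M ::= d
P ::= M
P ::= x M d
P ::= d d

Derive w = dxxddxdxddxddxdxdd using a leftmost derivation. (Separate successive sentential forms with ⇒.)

S ⇒ dMd ⇒ dPxdd ⇒ dMxdd ⇒ dPxdxdd ⇒ dxMdxdxdd ⇒ dxPxddxdxdd ⇒ dxxMdxddxdxdd ⇒ dxxPxddxddxdxdd ⇒ dxxMxddxddxdxdd ⇒ dxxPxdxddxddxdxdd ⇒ dxxddxdxddxddxdxdd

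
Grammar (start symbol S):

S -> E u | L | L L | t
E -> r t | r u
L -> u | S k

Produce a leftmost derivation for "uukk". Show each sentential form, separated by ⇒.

S⇒L⇒Sk⇒Lk⇒Skk⇒LLkk⇒uLkk⇒uukk

S ⇒ L   [S -> L]
L ⇒ Sk   [L -> S k]
Sk ⇒ Lk   [S -> L]
Lk ⇒ Skk   [L -> S k]
Skk ⇒ LLkk   [S -> L L]
LLkk ⇒ uLkk   [L -> u]
uLkk ⇒ uukk   [L -> u]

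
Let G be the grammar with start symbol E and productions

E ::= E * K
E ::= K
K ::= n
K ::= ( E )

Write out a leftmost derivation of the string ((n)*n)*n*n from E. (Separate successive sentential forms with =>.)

E => E*K => E*K*K => K*K*K => (E)*K*K => (E*K)*K*K => (K*K)*K*K => ((E)*K)*K*K => ((K)*K)*K*K => ((n)*K)*K*K => ((n)*n)*K*K => ((n)*n)*n*K => ((n)*n)*n*n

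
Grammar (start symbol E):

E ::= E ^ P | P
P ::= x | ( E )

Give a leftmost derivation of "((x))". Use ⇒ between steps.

E ⇒ P ⇒ (E) ⇒ (P) ⇒ ((E)) ⇒ ((P)) ⇒ ((x))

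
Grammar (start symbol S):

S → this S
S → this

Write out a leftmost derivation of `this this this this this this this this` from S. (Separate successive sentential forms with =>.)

S => this S   [S → this S]
this S => this this S   [S → this S]
this this S => this this this S   [S → this S]
this this this S => this this this this S   [S → this S]
this this this this S => this this this this this S   [S → this S]
this this this this this S => this this this this this this S   [S → this S]
this this this this this this S => this this this this this this this S   [S → this S]
this this this this this this this S => this this this this this this this this   [S → this]

S => this S => this this S => this this this S => this this this this S => this this this this this S => this this this this this this S => this this this this this this this S => this this this this this this this this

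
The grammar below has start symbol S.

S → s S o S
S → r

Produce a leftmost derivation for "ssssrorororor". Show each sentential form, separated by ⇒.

S ⇒ sSoS   [S → s S o S]
sSoS ⇒ ssSoSoS   [S → s S o S]
ssSoSoS ⇒ sssSoSoSoS   [S → s S o S]
sssSoSoSoS ⇒ ssssSoSoSoSoS   [S → s S o S]
ssssSoSoSoSoS ⇒ ssssroSoSoSoS   [S → r]
ssssroSoSoSoS ⇒ ssssroroSoSoS   [S → r]
ssssroroSoSoS ⇒ ssssrororoSoS   [S → r]
ssssrororoSoS ⇒ ssssrorororoS   [S → r]
ssssrorororoS ⇒ ssssrorororor   [S → r]

S ⇒ sSoS ⇒ ssSoSoS ⇒ sssSoSoSoS ⇒ ssssSoSoSoSoS ⇒ ssssroSoSoSoS ⇒ ssssroroSoSoS ⇒ ssssrororoSoS ⇒ ssssrorororoS ⇒ ssssrorororor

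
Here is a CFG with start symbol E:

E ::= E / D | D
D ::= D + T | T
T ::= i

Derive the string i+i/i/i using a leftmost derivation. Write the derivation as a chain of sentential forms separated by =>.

E => E/D => E/D/D => D/D/D => D+T/D/D => T+T/D/D => i+T/D/D => i+i/D/D => i+i/T/D => i+i/i/D => i+i/i/T => i+i/i/i

E => E/D   [E ::= E / D]
E/D => E/D/D   [E ::= E / D]
E/D/D => D/D/D   [E ::= D]
D/D/D => D+T/D/D   [D ::= D + T]
D+T/D/D => T+T/D/D   [D ::= T]
T+T/D/D => i+T/D/D   [T ::= i]
i+T/D/D => i+i/D/D   [T ::= i]
i+i/D/D => i+i/T/D   [D ::= T]
i+i/T/D => i+i/i/D   [T ::= i]
i+i/i/D => i+i/i/T   [D ::= T]
i+i/i/T => i+i/i/i   [T ::= i]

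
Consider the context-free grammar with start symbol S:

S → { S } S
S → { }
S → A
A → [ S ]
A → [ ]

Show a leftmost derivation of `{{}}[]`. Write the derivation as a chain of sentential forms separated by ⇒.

S ⇒ {S}S   [S → { S } S]
{S}S ⇒ {{}}S   [S → { }]
{{}}S ⇒ {{}}A   [S → A]
{{}}A ⇒ {{}}[]   [A → [ ]]

S⇒{S}S⇒{{}}S⇒{{}}A⇒{{}}[]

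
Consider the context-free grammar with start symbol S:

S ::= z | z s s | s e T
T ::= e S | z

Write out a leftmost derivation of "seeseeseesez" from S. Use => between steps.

S => seT => seeS => seeseT => seeseeS => seeseeseT => seeseeseeS => seeseeseeseT => seeseeseesez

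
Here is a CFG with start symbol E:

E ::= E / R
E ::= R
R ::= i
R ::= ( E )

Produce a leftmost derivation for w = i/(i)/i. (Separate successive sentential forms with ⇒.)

E ⇒ E/R   [E ::= E / R]
E/R ⇒ E/R/R   [E ::= E / R]
E/R/R ⇒ R/R/R   [E ::= R]
R/R/R ⇒ i/R/R   [R ::= i]
i/R/R ⇒ i/(E)/R   [R ::= ( E )]
i/(E)/R ⇒ i/(R)/R   [E ::= R]
i/(R)/R ⇒ i/(i)/R   [R ::= i]
i/(i)/R ⇒ i/(i)/i   [R ::= i]

E ⇒ E/R ⇒ E/R/R ⇒ R/R/R ⇒ i/R/R ⇒ i/(E)/R ⇒ i/(R)/R ⇒ i/(i)/R ⇒ i/(i)/i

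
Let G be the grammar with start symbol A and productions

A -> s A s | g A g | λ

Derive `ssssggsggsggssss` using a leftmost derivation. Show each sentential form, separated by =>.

A => sAs   [A -> s A s]
sAs => ssAss   [A -> s A s]
ssAss => sssAsss   [A -> s A s]
sssAsss => ssssAssss   [A -> s A s]
ssssAssss => ssssgAgssss   [A -> g A g]
ssssgAgssss => ssssggAggssss   [A -> g A g]
ssssggAggssss => ssssggsAsggssss   [A -> s A s]
ssssggsAsggssss => ssssggsgAgsggssss   [A -> g A g]
ssssggsgAgsggssss => ssssggsggsggssss   [A -> λ]

A=>sAs=>ssAss=>sssAsss=>ssssAssss=>ssssgAgssss=>ssssggAggssss=>ssssggsAsggssss=>ssssggsgAgsggssss=>ssssggsggsggssss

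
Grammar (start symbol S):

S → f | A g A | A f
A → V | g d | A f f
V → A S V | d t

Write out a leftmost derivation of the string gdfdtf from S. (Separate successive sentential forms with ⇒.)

S⇒Af⇒Vf⇒ASVf⇒gdSVf⇒gdfVf⇒gdfdtf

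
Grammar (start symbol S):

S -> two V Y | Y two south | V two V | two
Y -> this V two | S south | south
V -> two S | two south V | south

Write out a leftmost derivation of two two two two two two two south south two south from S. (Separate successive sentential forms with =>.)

S => V two V => two S two V => two two two V => two two two two S => two two two two Y two south => two two two two S south two south => two two two two two V Y south two south => two two two two two two S Y south two south => two two two two two two two Y south two south => two two two two two two two south south two south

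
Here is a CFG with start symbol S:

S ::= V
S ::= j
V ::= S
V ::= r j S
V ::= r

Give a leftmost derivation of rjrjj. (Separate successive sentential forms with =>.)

S => V   [S ::= V]
V => rjS   [V ::= r j S]
rjS => rjV   [S ::= V]
rjV => rjrjS   [V ::= r j S]
rjrjS => rjrjj   [S ::= j]

S => V => rjS => rjV => rjrjS => rjrjj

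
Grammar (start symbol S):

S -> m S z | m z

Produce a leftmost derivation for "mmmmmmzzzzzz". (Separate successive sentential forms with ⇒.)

S ⇒ mSz ⇒ mmSzz ⇒ mmmSzzz ⇒ mmmmSzzzz ⇒ mmmmmSzzzzz ⇒ mmmmmmzzzzzz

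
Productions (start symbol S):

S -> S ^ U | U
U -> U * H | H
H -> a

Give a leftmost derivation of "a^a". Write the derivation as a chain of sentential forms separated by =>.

S => S^U => U^U => H^U => a^U => a^H => a^a

S => S^U   [S -> S ^ U]
S^U => U^U   [S -> U]
U^U => H^U   [U -> H]
H^U => a^U   [H -> a]
a^U => a^H   [U -> H]
a^H => a^a   [H -> a]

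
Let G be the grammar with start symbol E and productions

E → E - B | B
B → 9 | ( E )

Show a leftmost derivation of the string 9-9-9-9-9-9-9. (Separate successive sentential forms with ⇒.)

E⇒E-B⇒E-B-B⇒E-B-B-B⇒E-B-B-B-B⇒E-B-B-B-B-B⇒E-B-B-B-B-B-B⇒B-B-B-B-B-B-B⇒9-B-B-B-B-B-B⇒9-9-B-B-B-B-B⇒9-9-9-B-B-B-B⇒9-9-9-9-B-B-B⇒9-9-9-9-9-B-B⇒9-9-9-9-9-9-B⇒9-9-9-9-9-9-9

E ⇒ E-B   [E → E - B]
E-B ⇒ E-B-B   [E → E - B]
E-B-B ⇒ E-B-B-B   [E → E - B]
E-B-B-B ⇒ E-B-B-B-B   [E → E - B]
E-B-B-B-B ⇒ E-B-B-B-B-B   [E → E - B]
E-B-B-B-B-B ⇒ E-B-B-B-B-B-B   [E → E - B]
E-B-B-B-B-B-B ⇒ B-B-B-B-B-B-B   [E → B]
B-B-B-B-B-B-B ⇒ 9-B-B-B-B-B-B   [B → 9]
9-B-B-B-B-B-B ⇒ 9-9-B-B-B-B-B   [B → 9]
9-9-B-B-B-B-B ⇒ 9-9-9-B-B-B-B   [B → 9]
9-9-9-B-B-B-B ⇒ 9-9-9-9-B-B-B   [B → 9]
9-9-9-9-B-B-B ⇒ 9-9-9-9-9-B-B   [B → 9]
9-9-9-9-9-B-B ⇒ 9-9-9-9-9-9-B   [B → 9]
9-9-9-9-9-9-B ⇒ 9-9-9-9-9-9-9   [B → 9]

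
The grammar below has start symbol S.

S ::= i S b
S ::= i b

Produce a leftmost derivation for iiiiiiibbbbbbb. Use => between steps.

S => iSb   [S ::= i S b]
iSb => iiSbb   [S ::= i S b]
iiSbb => iiiSbbb   [S ::= i S b]
iiiSbbb => iiiiSbbbb   [S ::= i S b]
iiiiSbbbb => iiiiiSbbbbb   [S ::= i S b]
iiiiiSbbbbb => iiiiiiSbbbbbb   [S ::= i S b]
iiiiiiSbbbbbb => iiiiiiibbbbbbb   [S ::= i b]

S => iSb => iiSbb => iiiSbbb => iiiiSbbbb => iiiiiSbbbbb => iiiiiiSbbbbbb => iiiiiiibbbbbbb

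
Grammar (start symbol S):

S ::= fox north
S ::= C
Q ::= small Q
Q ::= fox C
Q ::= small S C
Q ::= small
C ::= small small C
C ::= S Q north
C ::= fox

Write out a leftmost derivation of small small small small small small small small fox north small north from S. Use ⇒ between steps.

S ⇒ C   [S ::= C]
C ⇒ small small C   [C ::= small small C]
small small C ⇒ small small small small C   [C ::= small small C]
small small small small C ⇒ small small small small small small C   [C ::= small small C]
small small small small small small C ⇒ small small small small small small small small C   [C ::= small small C]
small small small small small small small small C ⇒ small small small small small small small small S Q north   [C ::= S Q north]
small small small small small small small small S Q north ⇒ small small small small small small small small fox north Q north   [S ::= fox north]
small small small small small small small small fox north Q north ⇒ small small small small small small small small fox north small north   [Q ::= small]

S ⇒ C ⇒ small small C ⇒ small small small small C ⇒ small small small small small small C ⇒ small small small small small small small small C ⇒ small small small small small small small small S Q north ⇒ small small small small small small small small fox north Q north ⇒ small small small small small small small small fox north small north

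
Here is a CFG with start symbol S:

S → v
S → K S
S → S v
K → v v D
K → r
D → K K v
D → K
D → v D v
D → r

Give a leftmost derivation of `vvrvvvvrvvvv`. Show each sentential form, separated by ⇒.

S ⇒ KS ⇒ vvDS ⇒ vvKKvS ⇒ vvrKvS ⇒ vvrvvDvS ⇒ vvrvvvDvvS ⇒ vvrvvvvDvvvS ⇒ vvrvvvvKvvvS ⇒ vvrvvvvrvvvS ⇒ vvrvvvvrvvvv

S ⇒ KS   [S → K S]
KS ⇒ vvDS   [K → v v D]
vvDS ⇒ vvKKvS   [D → K K v]
vvKKvS ⇒ vvrKvS   [K → r]
vvrKvS ⇒ vvrvvDvS   [K → v v D]
vvrvvDvS ⇒ vvrvvvDvvS   [D → v D v]
vvrvvvDvvS ⇒ vvrvvvvDvvvS   [D → v D v]
vvrvvvvDvvvS ⇒ vvrvvvvKvvvS   [D → K]
vvrvvvvKvvvS ⇒ vvrvvvvrvvvS   [K → r]
vvrvvvvrvvvS ⇒ vvrvvvvrvvvv   [S → v]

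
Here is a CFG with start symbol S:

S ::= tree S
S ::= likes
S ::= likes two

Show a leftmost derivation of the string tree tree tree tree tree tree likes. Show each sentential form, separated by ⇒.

S ⇒ tree S   [S ::= tree S]
tree S ⇒ tree tree S   [S ::= tree S]
tree tree S ⇒ tree tree tree S   [S ::= tree S]
tree tree tree S ⇒ tree tree tree tree S   [S ::= tree S]
tree tree tree tree S ⇒ tree tree tree tree tree S   [S ::= tree S]
tree tree tree tree tree S ⇒ tree tree tree tree tree tree S   [S ::= tree S]
tree tree tree tree tree tree S ⇒ tree tree tree tree tree tree likes   [S ::= likes]

S ⇒ tree S ⇒ tree tree S ⇒ tree tree tree S ⇒ tree tree tree tree S ⇒ tree tree tree tree tree S ⇒ tree tree tree tree tree tree S ⇒ tree tree tree tree tree tree likes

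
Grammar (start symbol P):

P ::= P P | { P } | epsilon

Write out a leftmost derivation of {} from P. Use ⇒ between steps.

P ⇒ PP ⇒ PPP ⇒ {P}PP ⇒ {}PP ⇒ {}P ⇒ {}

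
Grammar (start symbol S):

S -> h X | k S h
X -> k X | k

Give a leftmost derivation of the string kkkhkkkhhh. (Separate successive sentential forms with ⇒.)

S ⇒ kSh ⇒ kkShh ⇒ kkkShhh ⇒ kkkhXhhh ⇒ kkkhkXhhh ⇒ kkkhkkXhhh ⇒ kkkhkkkhhh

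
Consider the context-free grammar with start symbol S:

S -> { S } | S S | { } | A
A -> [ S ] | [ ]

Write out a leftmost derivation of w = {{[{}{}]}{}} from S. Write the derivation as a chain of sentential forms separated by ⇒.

S ⇒ {S} ⇒ {SS} ⇒ {{S}S} ⇒ {{A}S} ⇒ {{[S]}S} ⇒ {{[SS]}S} ⇒ {{[{}S]}S} ⇒ {{[{}{}]}S} ⇒ {{[{}{}]}{}}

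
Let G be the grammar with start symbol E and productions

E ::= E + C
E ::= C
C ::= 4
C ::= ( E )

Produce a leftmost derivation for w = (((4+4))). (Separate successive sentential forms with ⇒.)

E⇒C⇒(E)⇒(C)⇒((E))⇒((C))⇒(((E)))⇒(((E+C)))⇒(((C+C)))⇒(((4+C)))⇒(((4+4)))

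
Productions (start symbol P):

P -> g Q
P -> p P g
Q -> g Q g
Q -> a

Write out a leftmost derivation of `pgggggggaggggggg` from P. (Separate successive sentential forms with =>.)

P=>pPg=>pgQg=>pggQgg=>pgggQggg=>pggggQgggg=>pgggggQggggg=>pggggggQgggggg=>pgggggggQggggggg=>pgggggggaggggggg

P => pPg   [P -> p P g]
pPg => pgQg   [P -> g Q]
pgQg => pggQgg   [Q -> g Q g]
pggQgg => pgggQggg   [Q -> g Q g]
pgggQggg => pggggQgggg   [Q -> g Q g]
pggggQgggg => pgggggQggggg   [Q -> g Q g]
pgggggQggggg => pggggggQgggggg   [Q -> g Q g]
pggggggQgggggg => pgggggggQggggggg   [Q -> g Q g]
pgggggggQggggggg => pgggggggaggggggg   [Q -> a]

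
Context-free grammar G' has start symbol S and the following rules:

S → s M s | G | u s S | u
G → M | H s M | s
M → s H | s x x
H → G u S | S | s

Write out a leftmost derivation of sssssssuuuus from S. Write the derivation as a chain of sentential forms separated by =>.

S => sMs   [S → s M s]
sMs => ssHs   [M → s H]
ssHs => ssGuSs   [H → G u S]
ssGuSs => ssMuSs   [G → M]
ssMuSs => sssHuSs   [M → s H]
sssHuSs => sssGuSuSs   [H → G u S]
sssGuSuSs => sssHsMuSuSs   [G → H s M]
sssHsMuSuSs => sssssMuSuSs   [H → s]
sssssMuSuSs => ssssssHuSuSs   [M → s H]
ssssssHuSuSs => sssssssuSuSs   [H → s]
sssssssuSuSs => sssssssuuuSs   [S → u]
sssssssuuuSs => sssssssuuuus   [S → u]

S => sMs => ssHs => ssGuSs => ssMuSs => sssHuSs => sssGuSuSs => sssHsMuSuSs => sssssMuSuSs => ssssssHuSuSs => sssssssuSuSs => sssssssuuuSs => sssssssuuuus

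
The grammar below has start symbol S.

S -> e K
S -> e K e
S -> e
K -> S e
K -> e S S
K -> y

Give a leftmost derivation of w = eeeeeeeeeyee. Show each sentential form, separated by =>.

S => eK => eeSS => eeeKeS => eeeeSSeS => eeeeeKSeS => eeeeeeSSSeS => eeeeeeeSSeS => eeeeeeeeSeS => eeeeeeeeeKeS => eeeeeeeeeyeS => eeeeeeeeeyee

S => eK   [S -> e K]
eK => eeSS   [K -> e S S]
eeSS => eeeKeS   [S -> e K e]
eeeKeS => eeeeSSeS   [K -> e S S]
eeeeSSeS => eeeeeKSeS   [S -> e K]
eeeeeKSeS => eeeeeeSSSeS   [K -> e S S]
eeeeeeSSSeS => eeeeeeeSSeS   [S -> e]
eeeeeeeSSeS => eeeeeeeeSeS   [S -> e]
eeeeeeeeSeS => eeeeeeeeeKeS   [S -> e K]
eeeeeeeeeKeS => eeeeeeeeeyeS   [K -> y]
eeeeeeeeeyeS => eeeeeeeeeyee   [S -> e]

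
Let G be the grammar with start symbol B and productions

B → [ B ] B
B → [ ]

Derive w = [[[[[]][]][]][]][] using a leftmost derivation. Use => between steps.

B=>[B]B=>[[B]B]B=>[[[B]B]B]B=>[[[[B]B]B]B]B=>[[[[[]]B]B]B]B=>[[[[[]][]]B]B]B=>[[[[[]][]][]]B]B=>[[[[[]][]][]][]]B=>[[[[[]][]][]][]][]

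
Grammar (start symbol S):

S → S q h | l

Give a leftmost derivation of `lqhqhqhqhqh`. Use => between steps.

S => Sqh   [S → S q h]
Sqh => Sqhqh   [S → S q h]
Sqhqh => Sqhqhqh   [S → S q h]
Sqhqhqh => Sqhqhqhqh   [S → S q h]
Sqhqhqhqh => Sqhqhqhqhqh   [S → S q h]
Sqhqhqhqhqh => lqhqhqhqhqh   [S → l]

S => Sqh => Sqhqh => Sqhqhqh => Sqhqhqhqh => Sqhqhqhqhqh => lqhqhqhqhqh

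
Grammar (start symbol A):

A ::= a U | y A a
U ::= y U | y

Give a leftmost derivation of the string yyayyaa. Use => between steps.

A => yAa   [A ::= y A a]
yAa => yyAaa   [A ::= y A a]
yyAaa => yyaUaa   [A ::= a U]
yyaUaa => yyayUaa   [U ::= y U]
yyayUaa => yyayyaa   [U ::= y]

A => yAa => yyAaa => yyaUaa => yyayUaa => yyayyaa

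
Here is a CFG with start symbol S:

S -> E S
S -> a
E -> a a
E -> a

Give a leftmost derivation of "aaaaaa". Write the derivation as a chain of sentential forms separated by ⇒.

S⇒ES⇒aS⇒aES⇒aaaS⇒aaaES⇒aaaaaS⇒aaaaaa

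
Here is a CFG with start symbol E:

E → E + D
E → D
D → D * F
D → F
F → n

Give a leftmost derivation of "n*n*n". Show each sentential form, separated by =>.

E => D   [E → D]
D => D*F   [D → D * F]
D*F => D*F*F   [D → D * F]
D*F*F => F*F*F   [D → F]
F*F*F => n*F*F   [F → n]
n*F*F => n*n*F   [F → n]
n*n*F => n*n*n   [F → n]

E => D => D*F => D*F*F => F*F*F => n*F*F => n*n*F => n*n*n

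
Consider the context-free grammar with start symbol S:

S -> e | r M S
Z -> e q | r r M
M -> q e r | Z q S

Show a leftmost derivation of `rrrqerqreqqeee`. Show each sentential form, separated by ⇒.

S ⇒ rMS ⇒ rZqSS ⇒ rrrMqSS ⇒ rrrqerqSS ⇒ rrrqerqrMSS ⇒ rrrqerqrZqSSS ⇒ rrrqerqreqqSSS ⇒ rrrqerqreqqeSS ⇒ rrrqerqreqqeeS ⇒ rrrqerqreqqeee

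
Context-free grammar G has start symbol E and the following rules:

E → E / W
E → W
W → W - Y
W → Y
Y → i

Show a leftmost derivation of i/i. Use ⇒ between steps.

E ⇒ E/W ⇒ W/W ⇒ Y/W ⇒ i/W ⇒ i/Y ⇒ i/i

E ⇒ E/W   [E → E / W]
E/W ⇒ W/W   [E → W]
W/W ⇒ Y/W   [W → Y]
Y/W ⇒ i/W   [Y → i]
i/W ⇒ i/Y   [W → Y]
i/Y ⇒ i/i   [Y → i]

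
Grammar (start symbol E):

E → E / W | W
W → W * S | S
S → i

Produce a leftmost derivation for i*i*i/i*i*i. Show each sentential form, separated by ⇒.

E ⇒ E/W   [E → E / W]
E/W ⇒ W/W   [E → W]
W/W ⇒ W*S/W   [W → W * S]
W*S/W ⇒ W*S*S/W   [W → W * S]
W*S*S/W ⇒ S*S*S/W   [W → S]
S*S*S/W ⇒ i*S*S/W   [S → i]
i*S*S/W ⇒ i*i*S/W   [S → i]
i*i*S/W ⇒ i*i*i/W   [S → i]
i*i*i/W ⇒ i*i*i/W*S   [W → W * S]
i*i*i/W*S ⇒ i*i*i/W*S*S   [W → W * S]
i*i*i/W*S*S ⇒ i*i*i/S*S*S   [W → S]
i*i*i/S*S*S ⇒ i*i*i/i*S*S   [S → i]
i*i*i/i*S*S ⇒ i*i*i/i*i*S   [S → i]
i*i*i/i*i*S ⇒ i*i*i/i*i*i   [S → i]

E ⇒ E/W ⇒ W/W ⇒ W*S/W ⇒ W*S*S/W ⇒ S*S*S/W ⇒ i*S*S/W ⇒ i*i*S/W ⇒ i*i*i/W ⇒ i*i*i/W*S ⇒ i*i*i/W*S*S ⇒ i*i*i/S*S*S ⇒ i*i*i/i*S*S ⇒ i*i*i/i*i*S ⇒ i*i*i/i*i*i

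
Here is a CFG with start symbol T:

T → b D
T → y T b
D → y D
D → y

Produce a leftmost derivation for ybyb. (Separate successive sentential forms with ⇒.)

T ⇒ yTb   [T → y T b]
yTb ⇒ ybDb   [T → b D]
ybDb ⇒ ybyb   [D → y]

T ⇒ yTb ⇒ ybDb ⇒ ybyb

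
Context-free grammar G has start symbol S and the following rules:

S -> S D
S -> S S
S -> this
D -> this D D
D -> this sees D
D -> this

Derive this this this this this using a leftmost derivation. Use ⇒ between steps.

S ⇒ S S   [S -> S S]
S S ⇒ S S S   [S -> S S]
S S S ⇒ S D S S   [S -> S D]
S D S S ⇒ S S D S S   [S -> S S]
S S D S S ⇒ this S D S S   [S -> this]
this S D S S ⇒ this this D S S   [S -> this]
this this D S S ⇒ this this this S S   [D -> this]
this this this S S ⇒ this this this this S   [S -> this]
this this this this S ⇒ this this this this this   [S -> this]

S ⇒ S S ⇒ S S S ⇒ S D S S ⇒ S S D S S ⇒ this S D S S ⇒ this this D S S ⇒ this this this S S ⇒ this this this this S ⇒ this this this this this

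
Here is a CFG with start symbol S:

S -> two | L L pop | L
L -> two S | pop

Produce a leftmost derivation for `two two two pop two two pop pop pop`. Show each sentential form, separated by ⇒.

S ⇒ L   [S -> L]
L ⇒ two S   [L -> two S]
two S ⇒ two L L pop   [S -> L L pop]
two L L pop ⇒ two two S L pop   [L -> two S]
two two S L pop ⇒ two two L L pop L pop   [S -> L L pop]
two two L L pop L pop ⇒ two two two S L pop L pop   [L -> two S]
two two two S L pop L pop ⇒ two two two L L pop L pop   [S -> L]
two two two L L pop L pop ⇒ two two two pop L pop L pop   [L -> pop]
two two two pop L pop L pop ⇒ two two two pop two S pop L pop   [L -> two S]
two two two pop two S pop L pop ⇒ two two two pop two two pop L pop   [S -> two]
two two two pop two two pop L pop ⇒ two two two pop two two pop pop pop   [L -> pop]

S ⇒ L ⇒ two S ⇒ two L L pop ⇒ two two S L pop ⇒ two two L L pop L pop ⇒ two two two S L pop L pop ⇒ two two two L L pop L pop ⇒ two two two pop L pop L pop ⇒ two two two pop two S pop L pop ⇒ two two two pop two two pop L pop ⇒ two two two pop two two pop pop pop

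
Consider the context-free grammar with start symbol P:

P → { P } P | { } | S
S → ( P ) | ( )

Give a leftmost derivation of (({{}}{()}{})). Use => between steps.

P => S   [P → S]
S => (P)   [S → ( P )]
(P) => (S)   [P → S]
(S) => ((P))   [S → ( P )]
((P)) => (({P}P))   [P → { P } P]
(({P}P)) => (({{}}P))   [P → { }]
(({{}}P)) => (({{}}{P}P))   [P → { P } P]
(({{}}{P}P)) => (({{}}{S}P))   [P → S]
(({{}}{S}P)) => (({{}}{()}P))   [S → ( )]
(({{}}{()}P)) => (({{}}{()}{}))   [P → { }]

P => S => (P) => (S) => ((P)) => (({P}P)) => (({{}}P)) => (({{}}{P}P)) => (({{}}{S}P)) => (({{}}{()}P)) => (({{}}{()}{}))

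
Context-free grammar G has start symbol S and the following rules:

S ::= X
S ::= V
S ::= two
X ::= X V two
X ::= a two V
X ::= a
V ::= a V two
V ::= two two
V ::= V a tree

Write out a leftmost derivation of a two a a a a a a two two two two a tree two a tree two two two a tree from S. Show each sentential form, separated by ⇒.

S ⇒ X   [S ::= X]
X ⇒ a two V   [X ::= a two V]
a two V ⇒ a two V a tree   [V ::= V a tree]
a two V a tree ⇒ a two a V two a tree   [V ::= a V two]
a two a V two a tree ⇒ a two a a V two two a tree   [V ::= a V two]
a two a a V two two a tree ⇒ a two a a a V two two two a tree   [V ::= a V two]
a two a a a V two two two a tree ⇒ a two a a a V a tree two two two a tree   [V ::= V a tree]
a two a a a V a tree two two two a tree ⇒ a two a a a a V two a tree two two two a tree   [V ::= a V two]
a two a a a a V two a tree two two two a tree ⇒ a two a a a a V a tree two a tree two two two a tree   [V ::= V a tree]
a two a a a a V a tree two a tree two two two a tree ⇒ a two a a a a a V two a tree two a tree two two two a tree   [V ::= a V two]
a two a a a a a V two a tree two a tree two two two a tree ⇒ a two a a a a a a V two two a tree two a tree two two two a tree   [V ::= a V two]
a two a a a a a a V two two a tree two a tree two two two a tree ⇒ a two a a a a a a two two two two a tree two a tree two two two a tree   [V ::= two two]

S ⇒ X ⇒ a two V ⇒ a two V a tree ⇒ a two a V two a tree ⇒ a two a a V two two a tree ⇒ a two a a a V two two two a tree ⇒ a two a a a V a tree two two two a tree ⇒ a two a a a a V two a tree two two two a tree ⇒ a two a a a a V a tree two a tree two two two a tree ⇒ a two a a a a a V two a tree two a tree two two two a tree ⇒ a two a a a a a a V two two a tree two a tree two two two a tree ⇒ a two a a a a a a two two two two a tree two a tree two two two a tree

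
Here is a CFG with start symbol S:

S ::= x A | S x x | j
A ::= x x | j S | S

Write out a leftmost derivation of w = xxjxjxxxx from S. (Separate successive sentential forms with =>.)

S => xA => xS => xxA => xxjS => xxjxA => xxjxS => xxjxSxx => xxjxSxxxx => xxjxjxxxx

S => xA   [S ::= x A]
xA => xS   [A ::= S]
xS => xxA   [S ::= x A]
xxA => xxjS   [A ::= j S]
xxjS => xxjxA   [S ::= x A]
xxjxA => xxjxS   [A ::= S]
xxjxS => xxjxSxx   [S ::= S x x]
xxjxSxx => xxjxSxxxx   [S ::= S x x]
xxjxSxxxx => xxjxjxxxx   [S ::= j]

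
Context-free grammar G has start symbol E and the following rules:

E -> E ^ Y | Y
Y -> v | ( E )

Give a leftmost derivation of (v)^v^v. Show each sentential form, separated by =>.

E => E^Y => E^Y^Y => Y^Y^Y => (E)^Y^Y => (Y)^Y^Y => (v)^Y^Y => (v)^v^Y => (v)^v^v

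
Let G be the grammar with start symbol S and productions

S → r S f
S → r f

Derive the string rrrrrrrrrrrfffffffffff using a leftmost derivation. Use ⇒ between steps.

S ⇒ rSf   [S → r S f]
rSf ⇒ rrSff   [S → r S f]
rrSff ⇒ rrrSfff   [S → r S f]
rrrSfff ⇒ rrrrSffff   [S → r S f]
rrrrSffff ⇒ rrrrrSfffff   [S → r S f]
rrrrrSfffff ⇒ rrrrrrSffffff   [S → r S f]
rrrrrrSffffff ⇒ rrrrrrrSfffffff   [S → r S f]
rrrrrrrSfffffff ⇒ rrrrrrrrSffffffff   [S → r S f]
rrrrrrrrSffffffff ⇒ rrrrrrrrrSfffffffff   [S → r S f]
rrrrrrrrrSfffffffff ⇒ rrrrrrrrrrSffffffffff   [S → r S f]
rrrrrrrrrrSffffffffff ⇒ rrrrrrrrrrrfffffffffff   [S → r f]

S ⇒ rSf ⇒ rrSff ⇒ rrrSfff ⇒ rrrrSffff ⇒ rrrrrSfffff ⇒ rrrrrrSffffff ⇒ rrrrrrrSfffffff ⇒ rrrrrrrrSffffffff ⇒ rrrrrrrrrSfffffffff ⇒ rrrrrrrrrrSffffffffff ⇒ rrrrrrrrrrrfffffffffff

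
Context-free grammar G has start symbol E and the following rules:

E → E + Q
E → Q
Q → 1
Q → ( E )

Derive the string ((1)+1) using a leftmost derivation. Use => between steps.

E => Q   [E → Q]
Q => (E)   [Q → ( E )]
(E) => (E+Q)   [E → E + Q]
(E+Q) => (Q+Q)   [E → Q]
(Q+Q) => ((E)+Q)   [Q → ( E )]
((E)+Q) => ((Q)+Q)   [E → Q]
((Q)+Q) => ((1)+Q)   [Q → 1]
((1)+Q) => ((1)+1)   [Q → 1]

E => Q => (E) => (E+Q) => (Q+Q) => ((E)+Q) => ((Q)+Q) => ((1)+Q) => ((1)+1)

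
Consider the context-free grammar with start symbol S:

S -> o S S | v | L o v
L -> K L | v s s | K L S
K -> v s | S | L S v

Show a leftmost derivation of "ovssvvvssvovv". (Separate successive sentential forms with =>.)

S=>oSS=>oLovS=>oKLSovS=>oLSvLSovS=>ovssSvLSovS=>ovssvvLSovS=>ovssvvvssSovS=>ovssvvvssvovS=>ovssvvvssvovv

S => oSS   [S -> o S S]
oSS => oLovS   [S -> L o v]
oLovS => oKLSovS   [L -> K L S]
oKLSovS => oLSvLSovS   [K -> L S v]
oLSvLSovS => ovssSvLSovS   [L -> v s s]
ovssSvLSovS => ovssvvLSovS   [S -> v]
ovssvvLSovS => ovssvvvssSovS   [L -> v s s]
ovssvvvssSovS => ovssvvvssvovS   [S -> v]
ovssvvvssvovS => ovssvvvssvovv   [S -> v]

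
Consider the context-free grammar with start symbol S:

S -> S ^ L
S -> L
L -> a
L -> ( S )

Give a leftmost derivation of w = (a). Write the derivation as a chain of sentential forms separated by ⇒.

S⇒L⇒(S)⇒(L)⇒(a)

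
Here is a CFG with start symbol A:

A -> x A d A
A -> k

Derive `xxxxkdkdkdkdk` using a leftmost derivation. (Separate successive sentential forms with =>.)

A => xAdA => xxAdAdA => xxxAdAdAdA => xxxxAdAdAdAdA => xxxxkdAdAdAdA => xxxxkdkdAdAdA => xxxxkdkdkdAdA => xxxxkdkdkdkdA => xxxxkdkdkdkdk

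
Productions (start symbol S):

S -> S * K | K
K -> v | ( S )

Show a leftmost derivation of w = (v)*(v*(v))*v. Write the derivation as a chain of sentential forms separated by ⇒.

S ⇒ S*K   [S -> S * K]
S*K ⇒ S*K*K   [S -> S * K]
S*K*K ⇒ K*K*K   [S -> K]
K*K*K ⇒ (S)*K*K   [K -> ( S )]
(S)*K*K ⇒ (K)*K*K   [S -> K]
(K)*K*K ⇒ (v)*K*K   [K -> v]
(v)*K*K ⇒ (v)*(S)*K   [K -> ( S )]
(v)*(S)*K ⇒ (v)*(S*K)*K   [S -> S * K]
(v)*(S*K)*K ⇒ (v)*(K*K)*K   [S -> K]
(v)*(K*K)*K ⇒ (v)*(v*K)*K   [K -> v]
(v)*(v*K)*K ⇒ (v)*(v*(S))*K   [K -> ( S )]
(v)*(v*(S))*K ⇒ (v)*(v*(K))*K   [S -> K]
(v)*(v*(K))*K ⇒ (v)*(v*(v))*K   [K -> v]
(v)*(v*(v))*K ⇒ (v)*(v*(v))*v   [K -> v]

S ⇒ S*K ⇒ S*K*K ⇒ K*K*K ⇒ (S)*K*K ⇒ (K)*K*K ⇒ (v)*K*K ⇒ (v)*(S)*K ⇒ (v)*(S*K)*K ⇒ (v)*(K*K)*K ⇒ (v)*(v*K)*K ⇒ (v)*(v*(S))*K ⇒ (v)*(v*(K))*K ⇒ (v)*(v*(v))*K ⇒ (v)*(v*(v))*v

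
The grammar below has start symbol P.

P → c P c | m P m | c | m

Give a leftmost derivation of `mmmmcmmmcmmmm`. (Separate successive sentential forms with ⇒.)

P⇒mPm⇒mmPmm⇒mmmPmmm⇒mmmmPmmmm⇒mmmmcPcmmmm⇒mmmmcmPmcmmmm⇒mmmmcmmmcmmmm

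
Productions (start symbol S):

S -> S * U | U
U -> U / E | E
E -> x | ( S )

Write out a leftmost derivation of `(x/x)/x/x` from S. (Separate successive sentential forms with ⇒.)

S ⇒ U   [S -> U]
U ⇒ U/E   [U -> U / E]
U/E ⇒ U/E/E   [U -> U / E]
U/E/E ⇒ E/E/E   [U -> E]
E/E/E ⇒ (S)/E/E   [E -> ( S )]
(S)/E/E ⇒ (U)/E/E   [S -> U]
(U)/E/E ⇒ (U/E)/E/E   [U -> U / E]
(U/E)/E/E ⇒ (E/E)/E/E   [U -> E]
(E/E)/E/E ⇒ (x/E)/E/E   [E -> x]
(x/E)/E/E ⇒ (x/x)/E/E   [E -> x]
(x/x)/E/E ⇒ (x/x)/x/E   [E -> x]
(x/x)/x/E ⇒ (x/x)/x/x   [E -> x]

S ⇒ U ⇒ U/E ⇒ U/E/E ⇒ E/E/E ⇒ (S)/E/E ⇒ (U)/E/E ⇒ (U/E)/E/E ⇒ (E/E)/E/E ⇒ (x/E)/E/E ⇒ (x/x)/E/E ⇒ (x/x)/x/E ⇒ (x/x)/x/x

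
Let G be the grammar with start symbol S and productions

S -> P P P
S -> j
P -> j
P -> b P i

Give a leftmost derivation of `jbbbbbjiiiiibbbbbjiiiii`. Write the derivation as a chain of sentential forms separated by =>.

S=>PPP=>jPP=>jbPiP=>jbbPiiP=>jbbbPiiiP=>jbbbbPiiiiP=>jbbbbbPiiiiiP=>jbbbbbjiiiiiP=>jbbbbbjiiiiibPi=>jbbbbbjiiiiibbPii=>jbbbbbjiiiiibbbPiii=>jbbbbbjiiiiibbbbPiiii=>jbbbbbjiiiiibbbbbPiiiii=>jbbbbbjiiiiibbbbbjiiiii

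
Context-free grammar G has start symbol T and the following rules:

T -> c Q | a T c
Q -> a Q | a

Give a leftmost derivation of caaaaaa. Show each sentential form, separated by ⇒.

T ⇒ cQ ⇒ caQ ⇒ caaQ ⇒ caaaQ ⇒ caaaaQ ⇒ caaaaaQ ⇒ caaaaaa

T ⇒ cQ   [T -> c Q]
cQ ⇒ caQ   [Q -> a Q]
caQ ⇒ caaQ   [Q -> a Q]
caaQ ⇒ caaaQ   [Q -> a Q]
caaaQ ⇒ caaaaQ   [Q -> a Q]
caaaaQ ⇒ caaaaaQ   [Q -> a Q]
caaaaaQ ⇒ caaaaaa   [Q -> a]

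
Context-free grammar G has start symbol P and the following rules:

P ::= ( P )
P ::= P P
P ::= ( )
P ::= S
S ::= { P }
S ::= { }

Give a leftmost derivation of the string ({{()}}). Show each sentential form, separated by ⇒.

P ⇒ (P) ⇒ (S) ⇒ ({P}) ⇒ ({S}) ⇒ ({{P}}) ⇒ ({{()}})

P ⇒ (P)   [P ::= ( P )]
(P) ⇒ (S)   [P ::= S]
(S) ⇒ ({P})   [S ::= { P }]
({P}) ⇒ ({S})   [P ::= S]
({S}) ⇒ ({{P}})   [S ::= { P }]
({{P}}) ⇒ ({{()}})   [P ::= ( )]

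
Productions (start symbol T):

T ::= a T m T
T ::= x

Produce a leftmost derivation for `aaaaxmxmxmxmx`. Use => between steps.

T=>aTmT=>aaTmTmT=>aaaTmTmTmT=>aaaaTmTmTmTmT=>aaaaxmTmTmTmT=>aaaaxmxmTmTmT=>aaaaxmxmxmTmT=>aaaaxmxmxmxmT=>aaaaxmxmxmxmx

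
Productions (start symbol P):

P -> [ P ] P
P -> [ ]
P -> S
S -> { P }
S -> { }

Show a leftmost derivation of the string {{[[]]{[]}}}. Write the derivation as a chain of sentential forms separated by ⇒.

P⇒S⇒{P}⇒{S}⇒{{P}}⇒{{[P]P}}⇒{{[[]]P}}⇒{{[[]]S}}⇒{{[[]]{P}}}⇒{{[[]]{[]}}}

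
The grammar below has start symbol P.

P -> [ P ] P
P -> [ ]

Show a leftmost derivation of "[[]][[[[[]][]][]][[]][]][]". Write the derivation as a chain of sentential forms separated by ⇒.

P ⇒ [P]P ⇒ [[]]P ⇒ [[]][P]P ⇒ [[]][[P]P]P ⇒ [[]][[[P]P]P]P ⇒ [[]][[[[P]P]P]P]P ⇒ [[]][[[[[]]P]P]P]P ⇒ [[]][[[[[]][]]P]P]P ⇒ [[]][[[[[]][]][]]P]P ⇒ [[]][[[[[]][]][]][P]P]P ⇒ [[]][[[[[]][]][]][[]]P]P ⇒ [[]][[[[[]][]][]][[]][]]P ⇒ [[]][[[[[]][]][]][[]][]][]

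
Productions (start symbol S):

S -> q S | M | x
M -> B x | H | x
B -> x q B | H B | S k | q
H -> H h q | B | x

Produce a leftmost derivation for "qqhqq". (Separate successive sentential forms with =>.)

S => qS   [S -> q S]
qS => qM   [S -> M]
qM => qH   [M -> H]
qH => qB   [H -> B]
qB => qHB   [B -> H B]
qHB => qHhqB   [H -> H h q]
qHhqB => qBhqB   [H -> B]
qBhqB => qqhqB   [B -> q]
qqhqB => qqhqq   [B -> q]

S => qS => qM => qH => qB => qHB => qHhqB => qBhqB => qqhqB => qqhqq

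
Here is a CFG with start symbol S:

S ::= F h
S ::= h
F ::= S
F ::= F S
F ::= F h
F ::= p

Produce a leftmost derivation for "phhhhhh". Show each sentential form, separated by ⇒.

S ⇒ Fh ⇒ Sh ⇒ Fhh ⇒ FShh ⇒ FSShh ⇒ FSSShh ⇒ FSSSShh ⇒ pSSSShh ⇒ phSSShh ⇒ phhSShh ⇒ phhhShh ⇒ phhhhhh

S ⇒ Fh   [S ::= F h]
Fh ⇒ Sh   [F ::= S]
Sh ⇒ Fhh   [S ::= F h]
Fhh ⇒ FShh   [F ::= F S]
FShh ⇒ FSShh   [F ::= F S]
FSShh ⇒ FSSShh   [F ::= F S]
FSSShh ⇒ FSSSShh   [F ::= F S]
FSSSShh ⇒ pSSSShh   [F ::= p]
pSSSShh ⇒ phSSShh   [S ::= h]
phSSShh ⇒ phhSShh   [S ::= h]
phhSShh ⇒ phhhShh   [S ::= h]
phhhShh ⇒ phhhhhh   [S ::= h]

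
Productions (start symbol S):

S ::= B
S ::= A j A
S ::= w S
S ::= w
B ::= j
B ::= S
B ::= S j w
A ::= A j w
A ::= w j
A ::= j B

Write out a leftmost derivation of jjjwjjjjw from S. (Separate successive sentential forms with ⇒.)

S ⇒ AjA ⇒ jBjA ⇒ jSjwjA ⇒ jBjwjA ⇒ jjjwjA ⇒ jjjwjAjw ⇒ jjjwjjBjw ⇒ jjjwjjjjw

S ⇒ AjA   [S ::= A j A]
AjA ⇒ jBjA   [A ::= j B]
jBjA ⇒ jSjwjA   [B ::= S j w]
jSjwjA ⇒ jBjwjA   [S ::= B]
jBjwjA ⇒ jjjwjA   [B ::= j]
jjjwjA ⇒ jjjwjAjw   [A ::= A j w]
jjjwjAjw ⇒ jjjwjjBjw   [A ::= j B]
jjjwjjBjw ⇒ jjjwjjjjw   [B ::= j]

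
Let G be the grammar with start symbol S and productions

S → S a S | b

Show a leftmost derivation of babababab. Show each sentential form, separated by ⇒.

S ⇒ SaS   [S → S a S]
SaS ⇒ SaSaS   [S → S a S]
SaSaS ⇒ SaSaSaS   [S → S a S]
SaSaSaS ⇒ baSaSaS   [S → b]
baSaSaS ⇒ baSaSaSaS   [S → S a S]
baSaSaSaS ⇒ babaSaSaS   [S → b]
babaSaSaS ⇒ bababaSaS   [S → b]
bababaSaS ⇒ babababaS   [S → b]
babababaS ⇒ babababab   [S → b]

S ⇒ SaS ⇒ SaSaS ⇒ SaSaSaS ⇒ baSaSaS ⇒ baSaSaSaS ⇒ babaSaSaS ⇒ bababaSaS ⇒ babababaS ⇒ babababab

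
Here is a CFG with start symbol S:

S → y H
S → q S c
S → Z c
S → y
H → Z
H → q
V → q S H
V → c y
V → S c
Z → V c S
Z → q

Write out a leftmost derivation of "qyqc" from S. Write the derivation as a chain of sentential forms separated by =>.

S => qSc => qyHc => qyZc => qyqc

S => qSc   [S → q S c]
qSc => qyHc   [S → y H]
qyHc => qyZc   [H → Z]
qyZc => qyqc   [Z → q]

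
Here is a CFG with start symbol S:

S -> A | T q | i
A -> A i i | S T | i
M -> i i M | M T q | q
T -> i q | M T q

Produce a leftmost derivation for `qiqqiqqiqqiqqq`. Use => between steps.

S => Tq => MTqq => MTqTqq => MTqTqTqq => MTqTqTqTqq => qTqTqTqTqq => qiqqTqTqTqq => qiqqiqqTqTqq => qiqqiqqiqqTqq => qiqqiqqiqqiqqq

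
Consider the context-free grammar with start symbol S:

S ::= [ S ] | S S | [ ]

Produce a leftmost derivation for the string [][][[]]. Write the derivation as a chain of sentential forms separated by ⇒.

S ⇒ SS   [S ::= S S]
SS ⇒ []S   [S ::= [ ]]
[]S ⇒ []SS   [S ::= S S]
[]SS ⇒ [][]S   [S ::= [ ]]
[][]S ⇒ [][][S]   [S ::= [ S ]]
[][][S] ⇒ [][][[]]   [S ::= [ ]]

S⇒SS⇒[]S⇒[]SS⇒[][]S⇒[][][S]⇒[][][[]]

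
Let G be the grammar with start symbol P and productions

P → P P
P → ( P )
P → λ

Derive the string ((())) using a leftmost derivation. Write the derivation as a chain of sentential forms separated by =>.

P => (P) => (PP) => (PPP) => (PPPP) => ((P)PPP) => ((PP)PPP) => (((P)P)PPP) => ((()P)PPP) => ((())PPP) => ((())PP) => ((())P) => ((()))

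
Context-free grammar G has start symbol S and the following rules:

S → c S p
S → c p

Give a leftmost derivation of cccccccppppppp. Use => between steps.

S => cSp   [S → c S p]
cSp => ccSpp   [S → c S p]
ccSpp => cccSppp   [S → c S p]
cccSppp => ccccSpppp   [S → c S p]
ccccSpppp => cccccSppppp   [S → c S p]
cccccSppppp => ccccccSpppppp   [S → c S p]
ccccccSpppppp => cccccccppppppp   [S → c p]

S => cSp => ccSpp => cccSppp => ccccSpppp => cccccSppppp => ccccccSpppppp => cccccccppppppp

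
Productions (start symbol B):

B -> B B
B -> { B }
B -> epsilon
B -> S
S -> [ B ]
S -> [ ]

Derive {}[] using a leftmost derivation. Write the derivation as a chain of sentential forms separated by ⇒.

B ⇒ BB ⇒ {B}B ⇒ {}B ⇒ {}S ⇒ {}[]

B ⇒ BB   [B -> B B]
BB ⇒ {B}B   [B -> { B }]
{B}B ⇒ {}B   [B -> epsilon]
{}B ⇒ {}S   [B -> S]
{}S ⇒ {}[]   [S -> [ ]]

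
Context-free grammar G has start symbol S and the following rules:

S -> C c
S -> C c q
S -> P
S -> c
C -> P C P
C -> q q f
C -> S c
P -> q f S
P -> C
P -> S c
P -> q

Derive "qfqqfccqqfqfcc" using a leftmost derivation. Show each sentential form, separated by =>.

S=>Cc=>PCPc=>qfSCPc=>qfPCPc=>qfScCPc=>qfCccCPc=>qfqqfccCPc=>qfqqfccqqfPc=>qfqqfccqqfqfSc=>qfqqfccqqfqfcc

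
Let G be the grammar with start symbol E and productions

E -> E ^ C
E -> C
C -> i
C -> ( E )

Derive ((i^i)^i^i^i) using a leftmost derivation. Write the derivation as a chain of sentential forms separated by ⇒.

E ⇒ C ⇒ (E) ⇒ (E^C) ⇒ (E^C^C) ⇒ (E^C^C^C) ⇒ (C^C^C^C) ⇒ ((E)^C^C^C) ⇒ ((E^C)^C^C^C) ⇒ ((C^C)^C^C^C) ⇒ ((i^C)^C^C^C) ⇒ ((i^i)^C^C^C) ⇒ ((i^i)^i^C^C) ⇒ ((i^i)^i^i^C) ⇒ ((i^i)^i^i^i)

E ⇒ C   [E -> C]
C ⇒ (E)   [C -> ( E )]
(E) ⇒ (E^C)   [E -> E ^ C]
(E^C) ⇒ (E^C^C)   [E -> E ^ C]
(E^C^C) ⇒ (E^C^C^C)   [E -> E ^ C]
(E^C^C^C) ⇒ (C^C^C^C)   [E -> C]
(C^C^C^C) ⇒ ((E)^C^C^C)   [C -> ( E )]
((E)^C^C^C) ⇒ ((E^C)^C^C^C)   [E -> E ^ C]
((E^C)^C^C^C) ⇒ ((C^C)^C^C^C)   [E -> C]
((C^C)^C^C^C) ⇒ ((i^C)^C^C^C)   [C -> i]
((i^C)^C^C^C) ⇒ ((i^i)^C^C^C)   [C -> i]
((i^i)^C^C^C) ⇒ ((i^i)^i^C^C)   [C -> i]
((i^i)^i^C^C) ⇒ ((i^i)^i^i^C)   [C -> i]
((i^i)^i^i^C) ⇒ ((i^i)^i^i^i)   [C -> i]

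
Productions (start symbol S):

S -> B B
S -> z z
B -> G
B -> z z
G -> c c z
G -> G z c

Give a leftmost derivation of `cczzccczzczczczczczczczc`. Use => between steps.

S => BB => GB => GzcB => cczzcB => cczzcG => cczzcGzc => cczzcGzczc => cczzcGzczczc => cczzcGzczczczc => cczzcGzczczczczc => cczzcGzczczczczczc => cczzcGzczczczczczczc => cczzcGzczczczczczczczc => cczzccczzczczczczczczczc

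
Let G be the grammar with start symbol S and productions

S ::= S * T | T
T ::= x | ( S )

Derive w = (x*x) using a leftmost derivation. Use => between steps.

S => T => (S) => (S*T) => (T*T) => (x*T) => (x*x)

S => T   [S ::= T]
T => (S)   [T ::= ( S )]
(S) => (S*T)   [S ::= S * T]
(S*T) => (T*T)   [S ::= T]
(T*T) => (x*T)   [T ::= x]
(x*T) => (x*x)   [T ::= x]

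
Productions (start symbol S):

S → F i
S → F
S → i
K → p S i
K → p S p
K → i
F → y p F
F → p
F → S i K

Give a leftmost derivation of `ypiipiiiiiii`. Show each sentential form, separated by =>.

S => F => SiK => FiiK => ypFiiK => ypSiKiiK => ypFiKiiK => ypSiKiKiiK => ypiiKiKiiK => ypiipSiiKiiK => ypiipiiiKiiK => ypiipiiiiiiK => ypiipiiiiiii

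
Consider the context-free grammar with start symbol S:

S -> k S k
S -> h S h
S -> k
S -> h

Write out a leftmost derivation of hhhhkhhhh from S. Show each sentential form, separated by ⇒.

S ⇒ hSh ⇒ hhShh ⇒ hhhShhh ⇒ hhhhShhhh ⇒ hhhhkhhhh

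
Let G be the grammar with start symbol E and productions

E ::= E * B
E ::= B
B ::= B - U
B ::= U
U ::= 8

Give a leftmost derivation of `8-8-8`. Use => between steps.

E=>B=>B-U=>B-U-U=>U-U-U=>8-U-U=>8-8-U=>8-8-8

E => B   [E ::= B]
B => B-U   [B ::= B - U]
B-U => B-U-U   [B ::= B - U]
B-U-U => U-U-U   [B ::= U]
U-U-U => 8-U-U   [U ::= 8]
8-U-U => 8-8-U   [U ::= 8]
8-8-U => 8-8-8   [U ::= 8]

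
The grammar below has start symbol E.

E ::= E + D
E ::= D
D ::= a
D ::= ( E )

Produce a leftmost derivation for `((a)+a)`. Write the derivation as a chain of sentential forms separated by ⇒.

E⇒D⇒(E)⇒(E+D)⇒(D+D)⇒((E)+D)⇒((D)+D)⇒((a)+D)⇒((a)+a)

E ⇒ D   [E ::= D]
D ⇒ (E)   [D ::= ( E )]
(E) ⇒ (E+D)   [E ::= E + D]
(E+D) ⇒ (D+D)   [E ::= D]
(D+D) ⇒ ((E)+D)   [D ::= ( E )]
((E)+D) ⇒ ((D)+D)   [E ::= D]
((D)+D) ⇒ ((a)+D)   [D ::= a]
((a)+D) ⇒ ((a)+a)   [D ::= a]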